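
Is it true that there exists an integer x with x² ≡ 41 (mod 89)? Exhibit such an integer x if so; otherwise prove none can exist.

No, no such integer exists.

Apply Euler's criterion with the prime 89: 41 is a quadratic residue iff 41^44 ≡ 1 (mod 89), and a non-residue iff it is ≡ −1.
Repeated squaring mod 89: 41^2 = 1681 ≡ 79; 41^4 ≡ 79² = 6241 ≡ 11; 41^8 ≡ 11² = 121 ≡ 32; 41^16 ≡ 32² = 1024 ≡ 45; 41^32 ≡ 45² = 2025 ≡ 67.
Since 44 = 32 + 8 + 4, 41^44 ≡ 67 · 32 · 11; multiplying out mod 89: 67·32 = 2144 ≡ 8, then 8·11 = 88 ≡ 88. Thus 41^44 ≡ 88 ≡ −1 (mod 89).
The value −1 means 41 is a non-residue modulo 89, so x² ≡ 41 (mod 89) is impossible.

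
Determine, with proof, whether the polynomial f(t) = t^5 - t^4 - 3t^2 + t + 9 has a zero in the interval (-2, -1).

Such a root exists.

f(-2) = -53 and f(-1) = 3, which have opposite signs.
Since f is a polynomial it is continuous on [-2, -1].
By the Intermediate Value Theorem, f takes the value 0 somewhere in the open interval.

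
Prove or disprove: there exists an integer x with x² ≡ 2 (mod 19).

No, no such integer exists.

Since (19 − x)² ≡ x² (mod 19), it suffices to square x = 0, 1, …, 9: the residues are 0, 1, 4, 9, 16, 6, 17, 11, 7, 5.
The set of squares mod 19 is therefore {0, 1, 4, 5, 6, 7, 9, 11, 16, 17}, which does not contain 2.
Hence no integer x has x² ≡ 2 (mod 19).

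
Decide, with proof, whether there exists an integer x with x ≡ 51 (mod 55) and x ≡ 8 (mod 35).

gcd(55, 35) = 5. If x ≡ 51 (mod 55) and x ≡ 8 (mod 35), then x ≡ 51 (mod 5) and x ≡ 8 (mod 5).
But 51 mod 5 = 1 while 8 mod 5 = 3, a contradiction.
So no integer satisfies both congruences.

No such integer exists.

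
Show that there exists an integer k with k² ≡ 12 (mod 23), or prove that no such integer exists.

k = 14

Take k = 14. Then 14² = 196 = 8·23 + 12, so 14² ≡ 12 (mod 23).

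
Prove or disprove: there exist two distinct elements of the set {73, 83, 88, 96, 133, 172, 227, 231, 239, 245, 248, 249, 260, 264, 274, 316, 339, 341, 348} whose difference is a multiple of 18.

83 and 227 are such a pair.

83 mod 18 = 11 and 227 mod 18 = 11, so 227 − 83 = 144 = 8·18.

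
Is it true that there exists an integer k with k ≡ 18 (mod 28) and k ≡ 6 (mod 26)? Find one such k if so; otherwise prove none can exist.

The moduli are not coprime: gcd(28, 26) = 2. Compatibility requires 2 ∣ (6 − 18) = -12, which holds, so solutions exist.
List candidates k ≡ 18 (mod 28): 18, 46, 74, 102, 130, 158, 186, 214. Modulo 26 these are 18, 20, 22, 24, 0, 2, 4, 6; 214 gives 6 as required.
Check: 214 mod 28 = 18, 214 mod 26 = 6. ✓

k = 214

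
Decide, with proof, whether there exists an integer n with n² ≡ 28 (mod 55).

There is no such integer.

Since 5 ∣ 55, a solution of n² ≡ 28 (mod 55) would also satisfy n² ≡ 28 ≡ 3 (mod 5).
Squares mod 5 repeat after n = 2 (as (−n)² = n²); for n = 0..2 they are 0, 1, 4.
So the quadratic residues mod 5 are {0, 1, 4}, and 3 is not among them.
Hence no integer n has n² ≡ 28 (mod 55).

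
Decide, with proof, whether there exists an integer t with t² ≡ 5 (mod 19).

Take t = 9. Then 9² = 81 = 4·19 + 5, so 9² ≡ 5 (mod 19).

t = 9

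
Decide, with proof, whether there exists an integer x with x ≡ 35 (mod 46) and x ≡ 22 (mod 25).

Since 46 and 25 share no common factor, CRT says the pair of congruences has a solution (unique mod 1150).
Write x = 35 + 46t and require 35 + 46t ≡ 22 (mod 25), i.e. 46t ≡ 12 (mod 25).
46 ≡ 21 (mod 25), so this reads 21t ≡ 12 (mod 25). Note 21·6 = 126 ≡ 1 (mod 25) (as 126 − 1 = 5·25), so 21⁻¹ ≡ 6.
Therefore t ≡ 6·12 = 72 ≡ 22 (mod 25).
With t = 22: x = 35 + 46·22 = 1047.
Verify: 1047 = 22·46 + 35 and 1047 = 41·25 + 22. ✓

x = 1047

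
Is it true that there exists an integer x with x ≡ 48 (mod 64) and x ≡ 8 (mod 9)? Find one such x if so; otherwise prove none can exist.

x = 368

gcd(64, 9) = 1, so the Chinese Remainder Theorem guarantees exactly one residue class mod 576 satisfying both.
Any solution of the first congruence is x = 48 + 64t; substituting into the second, 64t ≡ 8 − 48 ≡ 5 (mod 9).
64 ≡ 1 (mod 9), so this reads 1t ≡ 5 (mod 9). So t ≡ 5 (mod 9).
Taking t = 5 gives x = 48 + 64·5 = 368.
Indeed 368 ≡ 48 (mod 64) and 368 ≡ 8 (mod 9).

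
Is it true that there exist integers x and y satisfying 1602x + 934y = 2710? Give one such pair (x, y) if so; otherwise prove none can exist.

x = 204, y = -347

gcd(1602, 934) = 2, and 2 divides 2710, so integer solutions exist.
Dividing through by 2 reduces the equation to 801x + 467y = 1355.
Run the Euclidean algorithm on 801 and 467: 801 = 1·467 + 334, 467 = 1·334 + 133, 334 = 2·133 + 68, 133 = 1·68 + 65, 68 = 1·65 + 3, 65 = 21·3 + 2, 3 = 1·2 + 1, 2 = 2·1 + 0.
Working back up the chain: 1 = 3 − 1·2 = 3 − (65 − 21·3) = −65 + 22·3 = −65 + 22·(68 − 1·65) = 22·68 − 23·65 = 22·68 − 23·(133 − 1·68) = −23·133 + 45·68 = −23·133 + 45·(334 − 2·133) = 45·334 − 113·133 = 45·334 − 113·(467 − 1·334) = −113·467 + 158·334 = −113·467 + 158·(801 − 1·467) = 158·801 − 271·467. So 801·158 + 467·(-271) = 1.
Multiplying through by 1355: x = 158·1355 = 214090, y = (-271)·1355 = -367205 is a solution.
The general solution is x = 214090 + 467k, y = -367205 − 801k; taking k = -458 gives the smaller pair x = 204, y = -347.
Check: 1602·204 + 934·(-347) = 326808 − 324098 = 2710. ✓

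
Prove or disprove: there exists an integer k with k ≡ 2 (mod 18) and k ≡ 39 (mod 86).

Both moduli are multiples of 2 = gcd(18, 86), so any solution would satisfy k ≡ 2 and k ≡ 39 modulo 2 simultaneously.
However 2 ≡ 0 and 39 ≡ 1 (mod 2), and 0 ≠ 1.
Hence the system has no solution.

There is no such integer.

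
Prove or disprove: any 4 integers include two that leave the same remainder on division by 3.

Partition the integers by their residue mod 3; there are 3 classes.
Since 4 > 3, two of the 4 integers must share a residue class by the pigeonhole principle; call them a and b.
So a and b have equal remainders mod 3, which is exactly what was to be shown.

Yes.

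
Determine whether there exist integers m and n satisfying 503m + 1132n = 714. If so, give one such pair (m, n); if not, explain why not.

Since gcd(503, 1132) = 1, every integer is an integer combination of 503 and 1132.
Dividing repeatedly: 1132 = 2·503 + 126, 503 = 3·126 + 125, 126 = 1·125 + 1, 125 = 125·1 + 0.
Unwinding: 1 = 126 − 1·125 = 126 − (503 − 3·126) = −503 + 4·126 = −503 + 4·(1132 − 2·503) = 4·1132 − 9·503, i.e. 503·(-9) + 1132·4 = 1.
Times 714: 503·(-6426) + 1132·2856 = 714, so (-6426, 2856) solves it.
Adding 6·1132 to m and subtracting 6·503 from n gives the tidier solution (366, -162).
Check: 503·366 + 1132·(-162) = 184098 − 183384 = 714. ✓

m = 366, n = -162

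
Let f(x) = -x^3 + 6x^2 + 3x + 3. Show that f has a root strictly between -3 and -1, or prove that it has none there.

No such root exists.

The endpoint values f(-3) = 75 and f(-1) = 7 are both positive. Claim: f(x) > 0 for every x in (-3, -1).
Substitute x = -1 − u, where 0 < u < 2 on the interval. Expanding, f(-1 − u) = u^3 + 9u^2 + 12u + 7.
The nonzero coefficients here are all positive, so for u > 0 every term is positive (or zero), and the constant term 7 is strictly positive.
Therefore f(x) > 0 throughout (-3, -1), and f has no zero there.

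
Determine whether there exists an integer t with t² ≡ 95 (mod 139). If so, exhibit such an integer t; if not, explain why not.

No such integer exists.

Apply Euler's criterion with the prime 139: 95 is a quadratic residue iff 95^69 ≡ 1 (mod 139), and a non-residue iff it is ≡ −1.
Squaring successively (mod 139): 95^2 = 9025 ≡ 129; 95^4 ≡ 129² = 16641 ≡ 100; 95^8 ≡ 100² = 10000 ≡ 131; 95^16 ≡ 131² = 17161 ≡ 64; 95^32 ≡ 64² = 4096 ≡ 65; 95^64 ≡ 65² = 4225 ≡ 55.
Since 69 = 64 + 4 + 1, 95^69 ≡ 55 · 100 · 95; multiplying out mod 139: 55·100 = 5500 ≡ 79, then 79·95 = 7505 ≡ 138. Thus 95^69 ≡ 138 ≡ −1 (mod 139).
By Euler's criterion 95 is a quadratic non-residue mod 139: no t satisfies t² ≡ 95 (mod 139).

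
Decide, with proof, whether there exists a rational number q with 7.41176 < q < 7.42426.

q = 89/12

Scale by 12: the interval becomes (88.94112, 89.09112), which contains the integer 89.
Hence 89/12 is a rational number with 7.41176 < 89/12 < 7.42426.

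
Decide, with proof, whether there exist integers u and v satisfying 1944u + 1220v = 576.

u = 294, v = -468

gcd(1944, 1220) = 4, and 4 divides 576, so integer solutions exist.
Dividing through by 4 reduces the equation to 486u + 305v = 144.
Euclidean algorithm: 486 = 1·305 + 181, 305 = 1·181 + 124, 181 = 1·124 + 57, 124 = 2·57 + 10, 57 = 5·10 + 7, 10 = 1·7 + 3, 7 = 2·3 + 1, 3 = 3·1 + 0.
Back-substituting, 1 = 7 − 2·3 = 7 − 2·(10 − 1·7) = −2·10 + 3·7 = −2·10 + 3·(57 − 5·10) = 3·57 − 17·10 = 3·57 − 17·(124 − 2·57) = −17·124 + 37·57 = −17·124 + 37·(181 − 1·124) = 37·181 − 54·124 = 37·181 − 54·(305 − 1·181) = −54·305 + 91·181 = −54·305 + 91·(486 − 1·305) = 91·486 − 145·305; that is, 486·91 + 305·(-145) = 1.
Multiplying through by 144: u = 91·144 = 13104, v = (-145)·144 = -20880 is a solution.
Shifting by a multiple of (305, −486) keeps it a solution: u = 13104 − 42·305 = 294, v = -20880 + 42·486 = -468.
Indeed 1944·294 + 1220·(-468) = 571536 − 570960 = 576.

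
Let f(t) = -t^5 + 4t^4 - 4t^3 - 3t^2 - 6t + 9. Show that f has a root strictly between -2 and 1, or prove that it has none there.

Such a root exists.

f(-2) = 137 and f(1) = -1, which have opposite signs.
f is continuous everywhere (it is a polynomial), in particular on [-2, 1].
By the Intermediate Value Theorem, f takes the value 0 somewhere in the open interval.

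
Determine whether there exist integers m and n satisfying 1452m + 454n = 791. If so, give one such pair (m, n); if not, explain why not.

There are no such integers.

Any value of 1452m + 454n is a multiple of gcd(1452, 454) = 2.
However 791 leaves remainder 1 on division by 2.
Therefore 1452m + 454n = 791 has no solution in integers.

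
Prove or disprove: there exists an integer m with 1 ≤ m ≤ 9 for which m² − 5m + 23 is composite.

There is no such integer m in that range.

The values for m = 1, 2, …, 9 are 19, 17, 17, 19, 23, 29, 37, 47, 59, and each of these is prime.
So no value in the range makes the expression composite.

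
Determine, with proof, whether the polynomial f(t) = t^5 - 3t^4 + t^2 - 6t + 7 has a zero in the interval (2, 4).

Such a root exists.

f(2) = -17 and f(4) = 255, which have opposite signs.
As a polynomial, f is continuous on every closed interval.
By the Intermediate Value Theorem f must vanish at some point of (2, 4).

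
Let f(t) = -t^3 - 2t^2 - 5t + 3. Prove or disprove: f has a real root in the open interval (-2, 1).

f(-2) = 13 and f(1) = -5, which have opposite signs.
Since f is a polynomial it is continuous on [-2, 1].
By the Intermediate Value Theorem f must vanish at some point of (-2, 1).

Yes, f has a root in the interval.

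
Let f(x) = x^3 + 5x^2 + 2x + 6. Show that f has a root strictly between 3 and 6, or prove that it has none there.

The endpoint values f(3) = 84 and f(6) = 414 are both positive. Claim: f(x) > 0 for every x in (3, 6).
Substitute x = 3 + u, where 0 < u < 3 on the interval. Expanding, f(3 + u) = u^3 + 14u^2 + 59u + 84.
All 4 nonzero coefficients of this polynomial in u are positive; hence for u > 0 the value is a sum of positive terms (the constant 84 among them).
Therefore f(x) > 0 throughout (3, 6), and f has no zero there.

No such root exists.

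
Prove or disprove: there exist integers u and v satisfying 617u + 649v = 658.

617 and 649 are coprime, so 617u + 649v ranges over all of ℤ.
Euclidean algorithm: 649 = 1·617 + 32, 617 = 19·32 + 9, 32 = 3·9 + 5, 9 = 1·5 + 4, 5 = 1·4 + 1, 4 = 4·1 + 0.
Working back up the chain: 1 = 5 − 1·4 = 5 − (9 − 1·5) = −9 + 2·5 = −9 + 2·(32 − 3·9) = 2·32 − 7·9 = 2·32 − 7·(617 − 19·32) = −7·617 + 135·32 = −7·617 + 135·(649 − 1·617) = 135·649 − 142·617. So 617·(-142) + 649·135 = 1.
Scaling by 658 gives the particular solution (u, v) = (-93436, 88830).
The general solution is u = -93436 + 649k, v = 88830 − 617k; taking k = 144 gives the smaller pair u = 20, v = -18.
Check: 617·20 + 649·(-18) = 12340 − 11682 = 658. ✓

u = 20, v = -18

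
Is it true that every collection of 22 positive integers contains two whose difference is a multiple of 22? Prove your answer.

Take the 22 consecutive integers 29, 30, …, 50: their residues mod 22 are all distinct because 22 ≤ 22.
Any two of them differ by at most 21 < 22 and by at least 1, so no difference is a multiple of 22.

No; for instance {29, 30, 31, 32, 33, 34, 35, 36, 37, 38, 39, 40, 41, 42, 43, 44, 45, 46, 47, 48, 49, 50} is a counterexample.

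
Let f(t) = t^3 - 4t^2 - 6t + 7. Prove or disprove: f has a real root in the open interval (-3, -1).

f(-3) = -38 and f(-1) = 8, which have opposite signs.
f is continuous everywhere (it is a polynomial), in particular on [-3, -1].
By the Intermediate Value Theorem f must vanish at some point of (-3, -1).

Yes, f has a root in the interval.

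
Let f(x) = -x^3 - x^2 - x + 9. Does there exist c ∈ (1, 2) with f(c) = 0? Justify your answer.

f(1) = 6 and f(2) = -5, which have opposite signs.
As a polynomial, f is continuous on every closed interval.
So by the Intermediate Value Theorem there is a c strictly between 1 and 2 with f(c) = 0.

Yes, such a c exists.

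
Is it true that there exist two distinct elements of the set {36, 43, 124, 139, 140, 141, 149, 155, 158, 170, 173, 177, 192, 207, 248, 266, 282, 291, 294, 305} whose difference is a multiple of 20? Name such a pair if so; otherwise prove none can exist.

Two integers differ by a multiple of 20 exactly when they have the same residue mod 20. The residues are 36↦16, 43↦3, 124↦4, 139↦19, 140↦0, 141↦1, 149↦9, 155↦15, 158↦18, 170↦10, 173↦13, 177↦17, 192↦12, 207↦7, 248↦8, 266↦6, 282↦2, 291↦11, 294↦14, 305↦5.
No residue repeats among the 20 elements, so no pair has difference ≡ 0 (mod 20).

No, no such pair exists.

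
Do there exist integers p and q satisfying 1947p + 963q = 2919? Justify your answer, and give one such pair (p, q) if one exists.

Every value of 1947p + 963q is a multiple of gcd(1947, 963) = 3; since 3 ∣ 2919, solutions exist.
Dividing through by 3 reduces the equation to 649p + 321q = 973.
Euclidean algorithm: 649 = 2·321 + 7, 321 = 45·7 + 6, 7 = 1·6 + 1, 6 = 6·1 + 0.
Back-substituting, 1 = 7 − 1·6 = 7 − (321 − 45·7) = −321 + 46·7 = −321 + 46·(649 − 2·321) = 46·649 − 93·321; that is, 649·46 + 321·(-93) = 1.
Multiplying through by 973: p = 46·973 = 44758, q = (-93)·973 = -90489 is a solution.
Shifting by a multiple of (321, −649) keeps it a solution: p = 44758 − 139·321 = 139, q = -90489 + 139·649 = -278.
Indeed 1947·139 + 963·(-278) = 270633 − 267714 = 2919.

p = 139, q = -278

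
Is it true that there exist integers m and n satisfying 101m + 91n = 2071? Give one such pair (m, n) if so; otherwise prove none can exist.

Since gcd(101, 91) = 1, every integer is an integer combination of 101 and 91.
Run the Euclidean algorithm on 101 and 91: 101 = 1·91 + 10, 91 = 9·10 + 1, 10 = 10·1 + 0.
Working back up the chain: 1 = 91 − 9·10 = 91 − 9·(101 − 1·91) = −9·101 + 10·91. So 101·(-9) + 91·10 = 1.
Times 2071: 101·(-18639) + 91·20710 = 2071, so (-18639, 20710) solves it.
Adding 205·91 to m and subtracting 205·101 from n gives the tidier solution (16, 5).
Indeed 101·16 + 91·5 = 1616 + 455 = 2071.

m = 16, n = 5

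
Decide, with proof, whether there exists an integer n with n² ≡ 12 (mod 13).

n = 8 works: 8² = 64, and 64 − 12 = 52 = 4·13.

n = 8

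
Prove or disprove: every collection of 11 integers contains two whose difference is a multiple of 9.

There are exactly 9 possible remainders on division by 9.
Since 11 > 9, two of the 11 integers must share a residue class by the pigeonhole principle; call them a and b.
Their difference a − b is then a multiple of 9.

Yes, this is always true.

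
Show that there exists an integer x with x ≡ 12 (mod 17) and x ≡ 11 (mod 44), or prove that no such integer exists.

gcd(17, 44) = 1, so the Chinese Remainder Theorem guarantees exactly one residue class mod 748 satisfying both.
Write x = 12 + 17t and require 12 + 17t ≡ 11 (mod 44), i.e. 17t ≡ 43 (mod 44).
Since 17·13 = 221 = 5·44 + 1, the inverse of 17 mod 44 is 13.
Multiplying by 13: t ≡ 13·43 = 559 ≡ 31 (mod 44).
With t = 31: x = 12 + 17·31 = 539.
Verify: 539 = 31·17 + 12 and 539 = 12·44 + 11. ✓

x = 539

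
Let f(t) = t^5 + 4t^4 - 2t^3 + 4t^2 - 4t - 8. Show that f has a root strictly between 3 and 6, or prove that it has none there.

The endpoint values f(3) = 529 and f(6) = 12640 are both positive. Claim: f(t) > 0 for every t in (3, 6).
Shift to the endpoint 3: with t = 3 + u (0 < u < 3), one computes f(3 + u) = u^5 + 19u^4 + 136u^3 + 472u^2 + 803u + 529.
All 6 nonzero coefficients of this polynomial in u are positive; hence for u > 0 the value is a sum of positive terms (the constant 529 among them).
So f is strictly positive on (3, 6); no root exists in the interval.

No such root exists.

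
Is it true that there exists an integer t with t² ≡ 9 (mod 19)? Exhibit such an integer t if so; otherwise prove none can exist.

Take t = 16. Then 16² = 256 = 13·19 + 9, so 16² ≡ 9 (mod 19).

t = 16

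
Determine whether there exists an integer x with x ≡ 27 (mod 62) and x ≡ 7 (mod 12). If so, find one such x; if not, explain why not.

Here gcd(62, 12) = 2, and both 27 and 7 leave remainder 1 mod 2, so the system is consistent.
List candidates x ≡ 27 (mod 62): 27, 89, 151. Modulo 12 these are 3, 5, 7; 151 gives 7 as required.
Check: 151 mod 62 = 27, 151 mod 12 = 7. ✓

x = 151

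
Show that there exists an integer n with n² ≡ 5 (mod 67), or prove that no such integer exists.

No such integer exists.

Apply Euler's criterion with the prime 67: 5 is a quadratic residue iff 5^33 ≡ 1 (mod 67), and a non-residue iff it is ≡ −1.
Squaring successively (mod 67): 5^2 = 25 ≡ 25; 5^4 ≡ 25² = 625 ≡ 22; 5^8 ≡ 22² = 484 ≡ 15; 5^16 ≡ 15² = 225 ≡ 24; 5^32 ≡ 24² = 576 ≡ 40.
Since 33 = 32 + 1, 5^33 ≡ 40 · 5; multiplying out mod 67: 40·5 = 200 ≡ 66. Thus 5^33 ≡ 66 ≡ −1 (mod 67).
By Euler's criterion 5 is a quadratic non-residue mod 67: no n satisfies n² ≡ 5 (mod 67).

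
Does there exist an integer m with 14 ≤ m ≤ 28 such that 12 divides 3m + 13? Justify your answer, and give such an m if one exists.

At m = 14, 3·14 + 13 = 55 ≡ 7 (mod 12), and each step in m adds 3, giving residues 7, 10, 1, 4, 7, 10, 1, 4, 7, 10, 1, 4, 7, 10, 1 for m = 14, 15, …, 28.
None is 0, so 12 never divides 3m + 13 on this range.

No, no such integer m in that range exists.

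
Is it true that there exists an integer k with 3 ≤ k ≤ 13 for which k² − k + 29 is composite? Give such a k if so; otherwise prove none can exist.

k = 12

At k = 12: 12² − 12 + 29 = 161 = 7·23, which is composite.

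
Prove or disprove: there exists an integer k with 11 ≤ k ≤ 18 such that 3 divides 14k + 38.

At k = 11 we get 14·11 + 38 = 192, and 192 = 3·64.

k = 11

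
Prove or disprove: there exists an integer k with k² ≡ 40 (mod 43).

Take k = 30. Then 30² = 900 = 20·43 + 40, so 30² ≡ 40 (mod 43).

k = 30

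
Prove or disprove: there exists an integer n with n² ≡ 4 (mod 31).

Take n = 29. Then 29² = 841 = 27·31 + 4, so 29² ≡ 4 (mod 31).

n = 29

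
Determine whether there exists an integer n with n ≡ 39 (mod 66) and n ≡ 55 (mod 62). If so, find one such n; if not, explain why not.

Here gcd(66, 62) = 2, and both 39 and 55 leave remainder 1 mod 2, so the system is consistent.
The integers ≡ 39 (mod 66) are 39, 105, 171, 237, 303, …; their remainders mod 62 are 39, 43, 47, 51, 55, so n = 303 is the first that is ≡ 55 (mod 62).
Verify: 303 = 4·66 + 39 and 303 = 4·62 + 55. ✓

n = 303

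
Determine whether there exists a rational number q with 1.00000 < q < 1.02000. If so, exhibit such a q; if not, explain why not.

Look for a denominator N such that an integer falls strictly between N·1.00000 and N·1.02000. N = 51 works: 51·1.00000 = 51.00000 < 52 < 52.02000 = 51·1.02000.
So q = 52/51 works: it is a ratio of integers, and dividing 51·1.00000 < 52 < 51·1.02000 through by 51 gives 1.00000 < 52/51 < 1.02000.

q = 52/51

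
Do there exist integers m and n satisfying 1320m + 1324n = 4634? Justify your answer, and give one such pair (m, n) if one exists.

gcd(1320, 1324) = 4, so every integer of the form 1320m + 1324n is a multiple of 4.
But 4634 = 4·1158 + 2, so 4 ∤ 4634.
Hence no integers m, n satisfy the equation.

No such integers exist.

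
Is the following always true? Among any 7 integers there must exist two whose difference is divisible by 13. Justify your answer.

Consider the 7 integers 41, 42, …, 47. They lie in distinct residue classes modulo 13, since 7 ≤ 13.
The differences between them range over 1, …, 6, none of which is divisible by 13.

No, the set {41, 42, 43, 44, 45, 46, 47} is a counterexample.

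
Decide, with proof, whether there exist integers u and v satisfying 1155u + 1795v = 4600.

u = 105, v = -65

gcd(1155, 1795) = 5, and 5 divides 4600, so integer solutions exist.
Dividing through by 5 reduces the equation to 231u + 359v = 920.
Euclidean algorithm: 359 = 1·231 + 128, 231 = 1·128 + 103, 128 = 1·103 + 25, 103 = 4·25 + 3, 25 = 8·3 + 1, 3 = 3·1 + 0.
Unwinding: 1 = 25 − 8·3 = 25 − 8·(103 − 4·25) = −8·103 + 33·25 = −8·103 + 33·(128 − 1·103) = 33·128 − 41·103 = 33·128 − 41·(231 − 1·128) = −41·231 + 74·128 = −41·231 + 74·(359 − 1·231) = 74·359 − 115·231, i.e. 231·(-115) + 359·74 = 1.
Scaling by 920 gives the particular solution (u, v) = (-105800, 68080).
Adding 295·359 to u and subtracting 295·231 from v gives the tidier solution (105, -65).
Indeed 1155·105 + 1795·(-65) = 121275 − 116675 = 4600.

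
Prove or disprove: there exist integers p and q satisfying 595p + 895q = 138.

gcd(595, 895) = 5, so every integer of the form 595p + 895q is a multiple of 5.
But 138 is not a multiple of 5 (it leaves remainder 3).
So the equation is unsolvable over ℤ.

There are no such integers.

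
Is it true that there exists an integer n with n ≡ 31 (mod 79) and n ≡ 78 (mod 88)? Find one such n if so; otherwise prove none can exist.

n = 5798

Since 79 and 88 share no common factor, CRT says the pair of congruences has a solution (unique mod 6952).
Write n = 31 + 79t and require 31 + 79t ≡ 78 (mod 88), i.e. 79t ≡ 47 (mod 88).
Note 79·39 = 3081 ≡ 1 (mod 88) (as 3081 − 1 = 35·88), so 79⁻¹ ≡ 39.
Therefore t ≡ 39·47 = 1833 ≡ 73 (mod 88).
With t = 73: n = 31 + 79·73 = 5798.
Indeed 5798 ≡ 31 (mod 79) and 5798 ≡ 78 (mod 88).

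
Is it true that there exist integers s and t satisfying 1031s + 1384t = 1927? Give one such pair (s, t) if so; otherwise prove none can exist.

s = 1257, t = -935

Since gcd(1031, 1384) = 1, every integer is an integer combination of 1031 and 1384.
Dividing repeatedly: 1384 = 1·1031 + 353, 1031 = 2·353 + 325, 353 = 1·325 + 28, 325 = 11·28 + 17, 28 = 1·17 + 11, 17 = 1·11 + 6, 11 = 1·6 + 5, 6 = 1·5 + 1, 5 = 5·1 + 0.
Unwinding: 1 = 6 − 1·5 = 6 − (11 − 1·6) = −11 + 2·6 = −11 + 2·(17 − 1·11) = 2·17 − 3·11 = 2·17 − 3·(28 − 1·17) = −3·28 + 5·17 = −3·28 + 5·(325 − 11·28) = 5·325 − 58·28 = 5·325 − 58·(353 − 1·325) = −58·353 + 63·325 = −58·353 + 63·(1031 − 2·353) = 63·1031 − 184·353 = 63·1031 − 184·(1384 − 1·1031) = −184·1384 + 247·1031, i.e. 1031·247 + 1384·(-184) = 1.
Multiplying through by 1927: s = 247·1927 = 475969, t = (-184)·1927 = -354568 is a solution.
The general solution is s = 475969 + 1384k, t = -354568 − 1031k; taking k = -343 gives the smaller pair s = 1257, t = -935.
Indeed 1031·1257 + 1384·(-935) = 1295967 − 1294040 = 1927.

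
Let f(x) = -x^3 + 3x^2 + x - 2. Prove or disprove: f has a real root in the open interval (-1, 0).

Such a root exists.

f(-1) = 1 and f(0) = -2, which have opposite signs.
Since f is a polynomial it is continuous on [-1, 0].
By the Intermediate Value Theorem f must vanish at some point of (-1, 0).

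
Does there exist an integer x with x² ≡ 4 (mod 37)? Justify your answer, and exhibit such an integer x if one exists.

x = 35

x = 35 works: 35² = 1225, and 1225 − 4 = 1221 = 33·37.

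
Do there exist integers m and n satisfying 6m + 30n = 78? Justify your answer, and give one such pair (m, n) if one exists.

gcd(6, 30) = 6, and 6 divides 78, so integer solutions exist.
Dividing through by 6 reduces the equation to 1m + 5n = 13.
With a unit coefficient on m, (m, n) = (13, 0) is an immediate solution.
Subtracting 2·5 from m and adding 2·1 to n gives the tidier solution (3, 2).
Indeed 6·3 + 30·2 = 18 + 60 = 78.

m = 3, n = 2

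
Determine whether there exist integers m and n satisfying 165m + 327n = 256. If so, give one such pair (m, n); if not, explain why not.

No such integers exist.

Both 165 and 327 are divisible by gcd(165, 327) = 3, hence so is any combination 165m + 327n.
However 256 leaves remainder 1 on division by 3.
So the equation is unsolvable over ℤ.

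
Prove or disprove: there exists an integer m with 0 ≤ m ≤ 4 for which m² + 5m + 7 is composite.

At m = 2: 2² + 5·2 + 7 = 21 = 3·7, which is composite.

m = 2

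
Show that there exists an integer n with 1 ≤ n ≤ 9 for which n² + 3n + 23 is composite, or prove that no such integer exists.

At n = 5: 5² + 3·5 + 23 = 63 = 3·21, which is composite.

n = 5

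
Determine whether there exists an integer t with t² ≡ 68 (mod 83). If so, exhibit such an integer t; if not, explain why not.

t = 20 works: 20² = 400, and 400 − 68 = 332 = 4·83.

t = 20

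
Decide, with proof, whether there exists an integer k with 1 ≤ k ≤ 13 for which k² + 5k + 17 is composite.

At k = 8: 8² + 5·8 + 17 = 121 = 11·11, which is composite.

k = 8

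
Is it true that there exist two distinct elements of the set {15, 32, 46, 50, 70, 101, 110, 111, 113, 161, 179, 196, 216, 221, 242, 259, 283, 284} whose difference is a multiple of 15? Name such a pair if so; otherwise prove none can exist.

32 mod 15 = 2 and 242 mod 15 = 2, so 242 − 32 = 210 = 14·15.

Yes: 32 and 242.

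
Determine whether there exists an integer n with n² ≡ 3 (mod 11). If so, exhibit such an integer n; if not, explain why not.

Take n = 6. Then 6² = 36 = 3·11 + 3, so 6² ≡ 3 (mod 11).

n = 6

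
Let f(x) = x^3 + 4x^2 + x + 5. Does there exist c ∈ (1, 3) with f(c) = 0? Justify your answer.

f(1) = 11 and f(3) = 71, both positive, so a sign-change argument is unavailable; we show f keeps this sign on the whole interval.
Substitute x = 1 + u, where 0 < u < 2 on the interval. Expanding, f(1 + u) = u^3 + 7u^2 + 12u + 11.
The nonzero coefficients here are all positive, so for u > 0 every term is positive (or zero), and the constant term 11 is strictly positive.
Therefore f(x) > 0 throughout (1, 3), and f has no zero there.

No such root exists.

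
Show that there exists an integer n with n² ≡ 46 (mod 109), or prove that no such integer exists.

Take n = 41. Then 41² = 1681 = 15·109 + 46, so 41² ≡ 46 (mod 109).

n = 41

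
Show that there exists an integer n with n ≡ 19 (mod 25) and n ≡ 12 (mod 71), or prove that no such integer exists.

gcd(25, 71) = 1, so the Chinese Remainder Theorem guarantees exactly one residue class mod 1775 satisfying both.
Write n = 19 + 25t and require 19 + 25t ≡ 12 (mod 71), i.e. 25t ≡ 64 (mod 71).
Note 25·54 = 1350 ≡ 1 (mod 71) (as 1350 − 1 = 19·71), so 25⁻¹ ≡ 54.
Multiplying by 54: t ≡ 54·64 = 3456 ≡ 48 (mod 71).
Taking t = 48 gives n = 19 + 25·48 = 1219.
Verify: 1219 = 48·25 + 19 and 1219 = 17·71 + 12. ✓

n = 1219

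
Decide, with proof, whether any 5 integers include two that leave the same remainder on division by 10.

No, the set {8, 9, 10, 11, 12} is a counterexample.

Take the 5 consecutive integers 8, 9, …, 12: their residues mod 10 are all distinct because 5 ≤ 10.
So no two of them leave the same remainder on division by 10; the claim fails for this set.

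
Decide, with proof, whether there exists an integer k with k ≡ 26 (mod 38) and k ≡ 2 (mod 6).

k = 26

gcd(38, 6) = 2. A simultaneous solution exists iff 26 ≡ 2 (mod 2); here 26 mod 2 = 0 = 2 mod 2, so it does.
In fact k = 26 itself already satisfies 26 mod 6 = 2.
Verify: 26 = 0·38 + 26 and 26 = 4·6 + 2. ✓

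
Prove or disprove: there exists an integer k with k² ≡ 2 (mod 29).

29 is prime, so by Euler's criterion 2 is a square mod 29 iff 2^((29−1)/2) = 2^14 ≡ 1 (mod 29).
Squaring successively (mod 29): 2^2 = 4 ≡ 4; 2^4 ≡ 4² = 16 ≡ 16; 2^8 ≡ 16² = 256 ≡ 24.
Since 14 = 8 + 4 + 2, 2^14 ≡ 24 · 16 · 4; multiplying out mod 29: 24·16 = 384 ≡ 7, then 7·4 = 28 ≡ 28. Thus 2^14 ≡ 28 ≡ −1 (mod 29).
By Euler's criterion 2 is a quadratic non-residue mod 29: no k satisfies k² ≡ 2 (mod 29).

No, no such integer exists.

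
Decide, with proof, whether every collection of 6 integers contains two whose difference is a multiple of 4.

There are exactly 4 possible remainders on division by 4.
Placing 6 integers into 4 classes, some class receives at least two — say a and b.
Equal remainders mean a − b ≡ 0 (mod 4), so 4 divides their difference.

True.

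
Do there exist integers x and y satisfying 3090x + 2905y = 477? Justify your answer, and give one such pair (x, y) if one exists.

There are no such integers.

Any value of 3090x + 2905y is a multiple of gcd(3090, 2905) = 5.
However 477 leaves remainder 2 on division by 5.
Hence no integers x, y satisfy the equation.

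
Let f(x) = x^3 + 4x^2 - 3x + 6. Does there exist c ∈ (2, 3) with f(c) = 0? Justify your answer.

The endpoint values f(2) = 24 and f(3) = 60 are both positive. Claim: f(x) > 0 for every x in (2, 3).
Substitute x = 2 + u, where 0 < u < 1 on the interval. Expanding, f(2 + u) = u^3 + 10u^2 + 25u + 24.
The nonzero coefficients here are all positive, so for u > 0 every term is positive (or zero), and the constant term 24 is strictly positive.
Therefore f(x) > 0 throughout (2, 3), and f has no zero there.

No.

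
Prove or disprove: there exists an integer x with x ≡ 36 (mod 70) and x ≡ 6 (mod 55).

The moduli are not coprime: gcd(70, 55) = 5. Compatibility requires 5 ∣ (6 − 36) = -30, which holds, so solutions exist.
Write x = 36 + 70t. Then 70t ≡ 6 − 36 ≡ 25 (mod 55); dividing through by 5 gives 14t ≡ 5 (mod 11).
14 ≡ 3 (mod 11), so this reads 3t ≡ 5 (mod 11). Note 3·4 = 12 ≡ 1 (mod 11) (as 12 − 1 = 1·11), so 3⁻¹ ≡ 4.
Multiplying by 4: t ≡ 4·5 = 20 ≡ 9 (mod 11).
Then x = 36 + 70·9 = 666.
Verify: 666 = 9·70 + 36 and 666 = 12·55 + 6. ✓

x = 666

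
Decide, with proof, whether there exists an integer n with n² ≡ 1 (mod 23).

Take n = 1. Then 1² = 1, and since 0 ≤ 1 < 23 this is already reduced: 1² ≡ 1 (mod 23).

n = 1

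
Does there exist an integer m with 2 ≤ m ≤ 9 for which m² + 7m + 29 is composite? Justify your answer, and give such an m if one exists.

There is no such integer m in that range.

The values for m = 2, 3, …, 9 are 47, 59, 73, 89, 107, 127, 149, 173, and each of these is prime.
So no value in the range makes the expression composite.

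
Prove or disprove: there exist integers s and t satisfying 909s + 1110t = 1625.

No, no such integers exist.

gcd(909, 1110) = 3, so every integer of the form 909s + 1110t is a multiple of 3.
But 1625 = 3·541 + 2, so 3 ∤ 1625.
Hence no integers s, t satisfy the equation.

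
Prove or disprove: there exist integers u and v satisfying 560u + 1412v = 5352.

Every value of 560u + 1412v is a multiple of gcd(560, 1412) = 4; since 4 ∣ 5352, solutions exist.
Dividing through by 4 reduces the equation to 140u + 353v = 1338.
Dividing repeatedly: 353 = 2·140 + 73, 140 = 1·73 + 67, 73 = 1·67 + 6, 67 = 11·6 + 1, 6 = 6·1 + 0.
Back-substituting, 1 = 67 − 11·6 = 67 − 11·(73 − 1·67) = −11·73 + 12·67 = −11·73 + 12·(140 − 1·73) = 12·140 − 23·73 = 12·140 − 23·(353 − 2·140) = −23·353 + 58·140; that is, 140·58 + 353·(-23) = 1.
Multiplying through by 1338: u = 58·1338 = 77604, v = (-23)·1338 = -30774 is a solution.
Subtracting 219·353 from u and adding 219·140 to v gives the tidier solution (297, -114).
Indeed 560·297 + 1412·(-114) = 166320 − 160968 = 5352.

u = 297, v = -114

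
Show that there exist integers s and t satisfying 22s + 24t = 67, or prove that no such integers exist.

Any value of 22s + 24t is a multiple of gcd(22, 24) = 2.
But 67 = 2·33 + 1, so 2 ∤ 67.
So the equation is unsolvable over ℤ.

No such integers exist.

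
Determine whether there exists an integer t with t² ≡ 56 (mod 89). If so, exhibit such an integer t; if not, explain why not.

Apply Euler's criterion with the prime 89: 56 is a quadratic residue iff 56^44 ≡ 1 (mod 89), and a non-residue iff it is ≡ −1.
Repeated squaring mod 89: 56^2 = 3136 ≡ 21; 56^4 ≡ 21² = 441 ≡ 85; 56^8 ≡ 85² = 7225 ≡ 16; 56^16 ≡ 16² = 256 ≡ 78; 56^32 ≡ 78² = 6084 ≡ 32.
Since 44 = 32 + 8 + 4, 56^44 ≡ 32 · 16 · 85; multiplying out mod 89: 32·16 = 512 ≡ 67, then 67·85 = 5695 ≡ 88. Thus 56^44 ≡ 88 ≡ −1 (mod 89).
The value −1 means 56 is a non-residue modulo 89, so t² ≡ 56 (mod 89) is impossible.

There is no such integer.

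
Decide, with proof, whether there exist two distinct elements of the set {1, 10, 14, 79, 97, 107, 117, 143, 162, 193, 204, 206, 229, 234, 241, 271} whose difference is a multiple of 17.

Reduce each element modulo 17: 1↦1, 10↦10, 14↦14, 79↦11, 97↦12, 107↦5, 117↦15, 143↦7, 162↦9, 193↦6, 204↦0, 206↦2, 229↦8, 234↦13, 241↦3, 271↦16.
These 16 residues are pairwise different, hence no difference of two elements is divisible by 17.

No such pair exists.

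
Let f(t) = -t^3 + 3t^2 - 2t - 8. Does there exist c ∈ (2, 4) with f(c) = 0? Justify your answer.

No.

f(2) = -8 and f(4) = -32, both negative, so a sign-change argument is unavailable; we show f keeps this sign on the whole interval.
Substitute t = 2 + u, where 0 < u < 2 on the interval. Expanding, f(2 + u) = -u^3 - 3u^2 - 2u - 8.
All 4 nonzero coefficients of this polynomial in u are negative; hence for u > 0 the value is a sum of negative terms (the constant -8 among them).
Therefore f(t) < 0 throughout (2, 4), and f has no zero there.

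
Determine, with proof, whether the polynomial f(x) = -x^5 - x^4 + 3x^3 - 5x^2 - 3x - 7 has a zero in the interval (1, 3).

No such root exists.

The endpoint values f(1) = -14 and f(3) = -304 are both negative. Claim: f(x) < 0 for every x in (1, 3).
Substitute x = 1 + u, where 0 < u < 2 on the interval. Expanding, f(1 + u) = -u^5 - 6u^4 - 11u^3 - 12u^2 - 13u - 14.
All 6 nonzero coefficients of this polynomial in u are negative; hence for u > 0 the value is a sum of negative terms (the constant -14 among them).
So f is strictly negative on (1, 3); no root exists in the interval.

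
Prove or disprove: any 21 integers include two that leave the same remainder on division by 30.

No, the set {146, 147, 148, 149, 150, 151, 152, 153, 154, 155, 156, 157, 158, 159, 160, 161, 162, 163, 164, 165, 166} is a counterexample.

Take the 21 consecutive integers 146, 147, …, 166: their residues mod 30 are all distinct because 21 ≤ 30.
So no two of them leave the same remainder on division by 30; the claim fails for this set.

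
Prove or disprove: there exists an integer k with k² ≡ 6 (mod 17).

There is no such integer.

Squares mod 17 repeat after k = 8 (as (−k)² = k²); for k = 0..8 they are 0, 1, 4, 9, 16, 8, 2, 15, 13.
So the quadratic residues mod 17 are {0, 1, 2, 4, 8, 9, 13, 15, 16}, and 6 is not among them.
Therefore k² ≡ 6 (mod 17) has no solution.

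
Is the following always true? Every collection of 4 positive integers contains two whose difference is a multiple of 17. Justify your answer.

Try 4 consecutive integers, 59, 60, 61, 62. Their remainders mod 17 are 8, 9, 10, 11 — pairwise different, as any 4 ≤ 17 consecutive integers have distinct residues.
Any two of them differ by at most 3 < 17 and by at least 1, so no difference is a multiple of 17.

No, the set {59, 60, 61, 62} is a counterexample.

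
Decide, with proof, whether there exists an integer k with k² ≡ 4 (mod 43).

k = 2

Take k = 2. Then 2² = 4, and since 0 ≤ 4 < 43 this is already reduced: 2² ≡ 4 (mod 43).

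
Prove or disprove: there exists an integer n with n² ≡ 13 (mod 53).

n = 15

Take n = 15. Then 15² = 225 = 4·53 + 13, so 15² ≡ 13 (mod 53).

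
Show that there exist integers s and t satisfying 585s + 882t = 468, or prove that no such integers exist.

gcd(585, 882) = 9, and 9 divides 468, so integer solutions exist.
Dividing through by 9 reduces the equation to 65s + 98t = 52.
Dividing repeatedly: 98 = 1·65 + 33, 65 = 1·33 + 32, 33 = 1·32 + 1, 32 = 32·1 + 0.
Unwinding: 1 = 33 − 1·32 = 33 − (65 − 1·33) = −65 + 2·33 = −65 + 2·(98 − 1·65) = 2·98 − 3·65, i.e. 65·(-3) + 98·2 = 1.
Scaling by 52 gives the particular solution (s, t) = (-156, 104).
Shifting by a multiple of (98, −65) keeps it a solution: s = -156 + 2·98 = 40, t = 104 − 2·65 = -26.
Indeed 585·40 + 882·(-26) = 23400 − 22932 = 468.

s = 40, t = -26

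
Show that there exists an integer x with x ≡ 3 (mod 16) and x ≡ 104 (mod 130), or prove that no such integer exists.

There is no such integer.

Reduce both congruences modulo 2, which divides 16 and 130: they say x ≡ 3 (mod 2) and x ≡ 104 (mod 2).
But 3 mod 2 = 1 while 104 mod 2 = 0, a contradiction.
Therefore no such x exists.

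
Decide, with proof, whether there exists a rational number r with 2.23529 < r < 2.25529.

Multiplying by 4: 4·2.23529 = 8.94116 and 4·2.25529 = 9.02116, so the integer 9 lies strictly between them.
Dividing back, 2.23529 < 9/4 < 2.25529, and 9/4 is rational.

r = 9/4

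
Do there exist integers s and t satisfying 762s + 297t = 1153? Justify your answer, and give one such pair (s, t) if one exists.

No such integers exist.

gcd(762, 297) = 3, so every integer of the form 762s + 297t is a multiple of 3.
However 1153 leaves remainder 1 on division by 3.
Hence no integers s, t satisfy the equation.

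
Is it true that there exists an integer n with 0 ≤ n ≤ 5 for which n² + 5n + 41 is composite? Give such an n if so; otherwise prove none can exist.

At n = 3: 3² + 5·3 + 41 = 65 = 5·13, which is composite.

n = 3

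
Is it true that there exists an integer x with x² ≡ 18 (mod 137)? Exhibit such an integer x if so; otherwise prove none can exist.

Take x = 44. Then 44² = 1936 = 14·137 + 18, so 44² ≡ 18 (mod 137).

x = 44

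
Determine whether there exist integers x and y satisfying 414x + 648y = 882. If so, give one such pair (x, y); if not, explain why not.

x = 35, y = -21

Since gcd(414, 648) = 18 and 882 = 18·49, Bézout's identity guarantees a solution.
Dividing through by 18 reduces the equation to 23x + 36y = 49.
Euclidean algorithm: 36 = 1·23 + 13, 23 = 1·13 + 10, 13 = 1·10 + 3, 10 = 3·3 + 1, 3 = 3·1 + 0.
Working back up the chain: 1 = 10 − 3·3 = 10 − 3·(13 − 1·10) = −3·13 + 4·10 = −3·13 + 4·(23 − 1·13) = 4·23 − 7·13 = 4·23 − 7·(36 − 1·23) = −7·36 + 11·23. So 23·11 + 36·(-7) = 1.
Times 49: 23·539 + 36·(-343) = 49, so (539, -343) solves it.
Subtracting 14·36 from x and adding 14·23 to y gives the tidier solution (35, -21).
Indeed 414·35 + 648·(-21) = 14490 − 13608 = 882.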